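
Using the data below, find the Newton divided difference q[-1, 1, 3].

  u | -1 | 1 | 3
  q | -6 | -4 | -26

-3

q[-1,1] = (-4 - (-6)) / (1 - (-1)) = 1
q[1,3] = (-26 - (-4)) / (3 - 1) = -11
q[-1,1,3] = (-11 - 1) / (3 - (-1)) = -3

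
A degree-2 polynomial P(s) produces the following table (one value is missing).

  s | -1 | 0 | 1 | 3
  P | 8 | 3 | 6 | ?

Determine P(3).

The 3 known values determine P uniquely (degree ≤ 2).
Evaluate each Lagrange basis at s = 3:
L_0(3) = (3)·(2)/[(-1)·(-2)] = 3
L_1(3) = (4)·(2)/[(1)·(-1)] = -8
L_2(3) = (4)·(3)/[(2)·(1)] = 6
Sum: 8·(3) + 3·(-8) + 6·(6) = 36

36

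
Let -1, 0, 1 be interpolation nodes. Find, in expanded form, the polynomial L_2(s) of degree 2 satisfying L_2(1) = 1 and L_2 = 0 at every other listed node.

L_2(s) = (1/2)s^2 + (1/2)s

L_2(s) = (s + 1)s / [(2)·(1)]
       = (s^2 + s) / (2)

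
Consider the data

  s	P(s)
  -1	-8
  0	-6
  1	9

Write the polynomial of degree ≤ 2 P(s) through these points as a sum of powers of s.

P(s) = (13/2)s^2 + (17/2)s - 6

Build the Lagrange basis polynomials:
L_0(s) = s(s - 1) / [2] = (1/2)s^2 - (1/2)s
L_1(s) = (s + 1)(s - 1) / [-1] = -s^2 + 1
L_2(s) = (s + 1)s / [2] = (1/2)s^2 + (1/2)s
P(s) = (-8)·L_0 + (-6)·L_1 + 9·L_2
  (-8)·L_0(s) = -4s^2 + 4s
  (-6)·L_1(s) = 6s^2 - 6
  9·L_2(s) = (9/2)s^2 + (9/2)s
Adding term by term: (13/2)s^2 + (17/2)s - 6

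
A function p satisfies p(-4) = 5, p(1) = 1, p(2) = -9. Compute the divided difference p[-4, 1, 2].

p[-4,1] = (1 - 5) / (1 - (-4)) = -4/5
p[1,2] = (-9 - 1) / (2 - 1) = -10
p[-4,1,2] = (-10 - (-4/5)) / (2 - (-4)) = -23/15

-23/15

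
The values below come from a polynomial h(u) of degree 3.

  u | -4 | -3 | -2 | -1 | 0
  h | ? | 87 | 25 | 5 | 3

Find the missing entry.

The 4 known values determine h uniquely (degree ≤ 3).
L_0(-4) = (-2)·(-3)·(-4)/[(-1)·(-2)·(-3)] = 4
L_1(-4) = (-1)·(-3)·(-4)/[(1)·(-1)·(-2)] = -6
L_2(-4) = (-1)·(-2)·(-4)/[(2)·(1)·(-1)] = 4
L_3(-4) = (-1)·(-2)·(-3)/[(3)·(2)·(1)] = -1
Sum: 87·(4) + 25·(-6) + 5·(4) + 3·(-1) = 215

215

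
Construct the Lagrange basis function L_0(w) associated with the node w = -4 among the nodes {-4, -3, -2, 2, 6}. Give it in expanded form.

L_0(w) = (w + 3)(w + 2)(w - 2)(w - 6) / [(-1)·(-2)·(-6)·(-10)]
       = (w^4 - 3w^3 - 22w^2 + 12w + 72) / (120)

L_0(w) = (1/120)w^4 - (1/40)w^3 - (11/60)w^2 + (1/10)w + 3/5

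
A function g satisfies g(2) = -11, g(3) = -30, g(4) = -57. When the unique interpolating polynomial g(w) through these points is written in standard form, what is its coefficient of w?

Build the Lagrange basis polynomials:
L_0(w) = (w - 3)(w - 4) / [2] = (1/2)w^2 - (7/2)w + 6
L_1(w) = (w - 2)(w - 4) / [-1] = -w^2 + 6w - 8
L_2(w) = (w - 2)(w - 3) / [2] = (1/2)w^2 - (5/2)w + 3
g(w) = (-11)·L_0 + (-30)·L_1 + (-57)·L_2
Only the coefficient of w is needed; take it from each L_i and combine:
(-11)·(-7/2) + (-30)·(6) + (-57)·(-5/2) = 1

1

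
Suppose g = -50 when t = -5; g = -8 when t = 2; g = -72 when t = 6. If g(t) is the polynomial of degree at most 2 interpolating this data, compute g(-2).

-8

Evaluate each Lagrange basis at t = -2:
L_0(-2) = (-4)·(-8)/[(-7)·(-11)] = 32/77
L_1(-2) = (3)·(-8)/[(7)·(-4)] = 6/7
L_2(-2) = (3)·(-4)/[(11)·(4)] = -3/11
Sum: (-50)·(32/77) + (-8)·(6/7) + (-72)·(-3/11) = -8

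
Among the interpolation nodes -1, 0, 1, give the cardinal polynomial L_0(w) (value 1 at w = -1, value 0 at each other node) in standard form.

L_0(w) = (1/2)w^2 - (1/2)w

L_0(w) = w(w - 1) / [(-1)·(-2)]
       = (w^2 - w) / (2)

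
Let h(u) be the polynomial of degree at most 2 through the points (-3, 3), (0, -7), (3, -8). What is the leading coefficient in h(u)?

The leading coefficient equals the top divided difference h[-3,0,3].
h[-3,0] = (-7 - 3) / (0 - (-3)) = -10/3
h[0,3] = (-8 - (-7)) / (3 - 0) = -1/3
h[-3,0,3] = (-1/3 - (-10/3)) / (3 - (-3)) = 1/2

1/2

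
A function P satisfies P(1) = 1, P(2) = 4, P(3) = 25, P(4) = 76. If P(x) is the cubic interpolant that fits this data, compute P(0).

4

Evaluate each Lagrange basis at x = 0:
L_0(0) = (-2)·(-3)·(-4)/[(-1)·(-2)·(-3)] = 4
L_1(0) = (-1)·(-3)·(-4)/[(1)·(-1)·(-2)] = -6
L_2(0) = (-1)·(-2)·(-4)/[(2)·(1)·(-1)] = 4
L_3(0) = (-1)·(-2)·(-3)/[(3)·(2)·(1)] = -1
Sum: 1·(4) + 4·(-6) + 25·(4) + 76·(-1) = 4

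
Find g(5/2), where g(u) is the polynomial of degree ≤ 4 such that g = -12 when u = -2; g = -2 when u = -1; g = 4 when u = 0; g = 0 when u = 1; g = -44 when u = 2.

Evaluate each Lagrange basis at u = 5/2:
L_0(5/2) = (7/2)·(5/2)·(3/2)·(1/2)/[(-1)·(-2)·(-3)·(-4)] = 35/128
L_1(5/2) = (9/2)·(5/2)·(3/2)·(1/2)/[(1)·(-1)·(-2)·(-3)] = -45/32
L_2(5/2) = (9/2)·(7/2)·(3/2)·(1/2)/[(2)·(1)·(-1)·(-2)] = 189/64
L_3(5/2) = (9/2)·(7/2)·(5/2)·(1/2)/[(3)·(2)·(1)·(-1)] = -105/32
L_4(5/2) = (9/2)·(7/2)·(5/2)·(3/2)/[(4)·(3)·(2)·(1)] = 315/128
Sum: (-12)·(35/128) + (-2)·(-45/32) + 4·(189/64) + 0 + (-44)·(315/128) = -1551/16

-1551/16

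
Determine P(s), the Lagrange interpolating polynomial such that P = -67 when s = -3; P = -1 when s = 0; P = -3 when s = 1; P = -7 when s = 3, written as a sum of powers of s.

P(s) = s^3 - 4s^2 + s - 1

L_0(s) = s(s - 1)(s - 3) / [-72] = -(1/72)s^3 + (1/18)s^2 - (1/24)s
L_1(s) = (s + 3)(s - 1)(s - 3) / [9] = (1/9)s^3 - (1/9)s^2 - s + 1
L_2(s) = (s + 3)s(s - 3) / [-8] = -(1/8)s^3 + (9/8)s
L_3(s) = (s + 3)s(s - 1) / [36] = (1/36)s^3 + (1/18)s^2 - (1/12)s
P(s) = (-67)·L_0 + (-1)·L_1 + (-3)·L_2 + (-7)·L_3
  (-67)·L_0(s) = (67/72)s^3 - (67/18)s^2 + (67/24)s
  (-1)·L_1(s) = -(1/9)s^3 + (1/9)s^2 + s - 1
  (-3)·L_2(s) = (3/8)s^3 - (27/8)s
  (-7)·L_3(s) = -(7/36)s^3 - (7/18)s^2 + (7/12)s
Adding term by term: s^3 - 4s^2 + s - 1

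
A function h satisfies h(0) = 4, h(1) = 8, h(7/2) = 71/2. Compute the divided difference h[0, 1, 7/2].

h[0,1] = (8 - 4) / (1 - 0) = 4
h[1,7/2] = (71/2 - 8) / (7/2 - 1) = 11
h[0,1,7/2] = (11 - 4) / (7/2 - 0) = 2

2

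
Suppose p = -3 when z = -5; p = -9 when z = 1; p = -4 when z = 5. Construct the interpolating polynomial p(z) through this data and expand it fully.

p(z) = (9/40)z^2 - (1/10)z - 73/8

Build the Lagrange basis polynomials:
L_0(z) = (z - 1)(z - 5) / [60] = (1/60)z^2 - (1/10)z + 1/12
L_1(z) = (z + 5)(z - 5) / [-24] = -(1/24)z^2 + 25/24
L_2(z) = (z + 5)(z - 1) / [40] = (1/40)z^2 + (1/10)z - 1/8
p(z) = (-3)·L_0 + (-9)·L_1 + (-4)·L_2
  (-3)·L_0(z) = -(1/20)z^2 + (3/10)z - 1/4
  (-9)·L_1(z) = (3/8)z^2 - 75/8
  (-4)·L_2(z) = -(1/10)z^2 - (2/5)z + 1/2
Adding term by term: (9/40)z^2 - (1/10)z - 73/8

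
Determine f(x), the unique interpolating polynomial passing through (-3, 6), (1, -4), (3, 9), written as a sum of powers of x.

f(x) = (3/2)x^2 + (1/2)x - 6

Newton's divided differences:
f[-3,1] = (-4 - 6) / (1 - (-3)) = -5/2
f[1,3] = (9 - (-4)) / (3 - 1) = 13/2
f[-3,1,3] = (13/2 - (-5/2)) / (3 - (-3)) = 3/2
f(x) = 6 + (-5/2)·(x + 3) + (3/2)·(x + 3)(x - 1)
Expanding: f(x) = (3/2)x^2 + (1/2)x - 6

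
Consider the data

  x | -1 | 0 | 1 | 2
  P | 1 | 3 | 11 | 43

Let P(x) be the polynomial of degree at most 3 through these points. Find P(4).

Using Newton's divided-difference form:
P[-1,0] = (3 - 1) / (0 - (-1)) = 2
P[0,1] = (11 - 3) / (1 - 0) = 8
P[1,2] = (43 - 11) / (2 - 1) = 32
P[-1,0,1] = (8 - 2) / (1 - (-1)) = 3
P[0,1,2] = (32 - 8) / (2 - 0) = 12
P[-1,0,1,2] = (12 - 3) / (2 - (-1)) = 3
P(4) = 1 + 2·(5) + 3·(5)·(4) + 3·(5)·(4)·(3) = 251

251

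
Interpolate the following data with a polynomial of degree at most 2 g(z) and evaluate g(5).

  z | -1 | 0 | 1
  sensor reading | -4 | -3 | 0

32

Evaluate each Lagrange basis at z = 5:
L_0(5) = (5)·(4)/[(-1)·(-2)] = 10
L_1(5) = (6)·(4)/[(1)·(-1)] = -24
L_2(5) = (6)·(5)/[(2)·(1)] = 15
Sum: (-4)·(10) + (-3)·(-24) + 0 = 32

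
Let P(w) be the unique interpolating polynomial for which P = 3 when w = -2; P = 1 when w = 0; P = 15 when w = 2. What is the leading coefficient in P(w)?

2

The leading coefficient equals the top divided difference P[-2,0,2].
P[-2,0] = (1 - 3) / (0 - (-2)) = -1
P[0,2] = (15 - 1) / (2 - 0) = 7
P[-2,0,2] = (7 - (-1)) / (2 - (-2)) = 2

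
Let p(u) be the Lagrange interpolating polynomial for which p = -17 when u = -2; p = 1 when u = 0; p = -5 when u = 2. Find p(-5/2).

Evaluate each Lagrange basis at u = -5/2:
L_0(-5/2) = (-5/2)·(-9/2)/[(-2)·(-4)] = 45/32
L_1(-5/2) = (-1/2)·(-9/2)/[(2)·(-2)] = -9/16
L_2(-5/2) = (-1/2)·(-5/2)/[(4)·(2)] = 5/32
Sum: (-17)·(45/32) + 1·(-9/16) + (-5)·(5/32) = -101/4

-101/4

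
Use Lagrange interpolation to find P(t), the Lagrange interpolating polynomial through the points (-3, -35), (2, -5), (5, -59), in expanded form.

P(t) = -3t^2 + 3t + 1

L_0(t) = (t - 2)(t - 5) / [40] = (1/40)t^2 - (7/40)t + 1/4
L_1(t) = (t + 3)(t - 5) / [-15] = -(1/15)t^2 + (2/15)t + 1
L_2(t) = (t + 3)(t - 2) / [24] = (1/24)t^2 + (1/24)t - 1/4
P(t) = (-35)·L_0 + (-5)·L_1 + (-59)·L_2
  (-35)·L_0(t) = -(7/8)t^2 + (49/8)t - 35/4
  (-5)·L_1(t) = (1/3)t^2 - (2/3)t - 5
  (-59)·L_2(t) = -(59/24)t^2 - (59/24)t + 59/4
Adding term by term: -3t^2 + 3t + 1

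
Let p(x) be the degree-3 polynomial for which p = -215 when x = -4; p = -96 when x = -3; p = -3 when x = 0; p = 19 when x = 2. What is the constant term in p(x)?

L_0(x) = (x + 3)x(x - 2) / [-24] = -(1/24)x^3 - (1/24)x^2 + (1/4)x
L_1(x) = (x + 4)x(x - 2) / [15] = (1/15)x^3 + (2/15)x^2 - (8/15)x
L_2(x) = (x + 4)(x + 3)(x - 2) / [-24] = -(1/24)x^3 - (5/24)x^2 + (1/12)x + 1
L_3(x) = (x + 4)(x + 3)x / [60] = (1/60)x^3 + (7/60)x^2 + (1/5)x
p(x) = (-215)·L_0 + (-96)·L_1 + (-3)·L_2 + 19·L_3
Only the constant term is needed; take it from each L_i and combine:
(-215)·(0) + (-96)·(0) + (-3)·(1) + 19·(0) = -3

-3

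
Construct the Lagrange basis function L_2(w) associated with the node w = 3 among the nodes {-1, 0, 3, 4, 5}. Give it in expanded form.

L_2(w) = (1/24)w^4 - (1/3)w^3 + (11/24)w^2 + (5/6)w

L_2(w) = (w + 1)w(w - 4)(w - 5) / [(4)·(3)·(-1)·(-2)]
       = (w^4 - 8w^3 + 11w^2 + 20w) / (24)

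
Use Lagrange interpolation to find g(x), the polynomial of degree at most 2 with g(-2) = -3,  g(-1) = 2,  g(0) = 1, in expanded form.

g(x) = -3x^2 - 4x + 1

Build the Lagrange basis polynomials:
L_0(x) = (x + 1)x / [2] = (1/2)x^2 + (1/2)x
L_1(x) = (x + 2)x / [-1] = -x^2 - 2x
L_2(x) = (x + 2)(x + 1) / [2] = (1/2)x^2 + (3/2)x + 1
g(x) = (-3)·L_0 + 2·L_1 + 1·L_2
  (-3)·L_0(x) = -(3/2)x^2 - (3/2)x
  2·L_1(x) = -2x^2 - 4x
  1·L_2(x) = (1/2)x^2 + (3/2)x + 1
Adding term by term: -3x^2 - 4x + 1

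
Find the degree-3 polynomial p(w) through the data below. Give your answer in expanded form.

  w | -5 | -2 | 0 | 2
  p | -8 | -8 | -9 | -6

L_0(w) = (w + 2)w(w - 2) / [-105] = -(1/105)w^3 + (4/105)w
L_1(w) = (w + 5)w(w - 2) / [24] = (1/24)w^3 + (1/8)w^2 - (5/12)w
L_2(w) = (w + 5)(w + 2)(w - 2) / [-20] = -(1/20)w^3 - (1/4)w^2 + (1/5)w + 1
L_3(w) = (w + 5)(w + 2)w / [56] = (1/56)w^3 + (1/8)w^2 + (5/28)w
p(w) = (-8)·L_0 + (-8)·L_1 + (-9)·L_2 + (-6)·L_3
  (-8)·L_0(w) = (8/105)w^3 - (32/105)w
  (-8)·L_1(w) = -(1/3)w^3 - w^2 + (10/3)w
  (-9)·L_2(w) = (9/20)w^3 + (9/4)w^2 - (9/5)w - 9
  (-6)·L_3(w) = -(3/28)w^3 - (3/4)w^2 - (15/14)w
Adding term by term: (3/35)w^3 + (1/2)w^2 + (11/70)w - 9

p(w) = (3/35)w^3 + (1/2)w^2 + (11/70)w - 9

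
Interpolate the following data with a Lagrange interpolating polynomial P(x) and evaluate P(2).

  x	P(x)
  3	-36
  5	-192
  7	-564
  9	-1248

Evaluate each Lagrange basis at x = 2:
L_0(2) = (-3)·(-5)·(-7)/[(-2)·(-4)·(-6)] = 35/16
L_1(2) = (-1)·(-5)·(-7)/[(2)·(-2)·(-4)] = -35/16
L_2(2) = (-1)·(-3)·(-7)/[(4)·(2)·(-2)] = 21/16
L_3(2) = (-1)·(-3)·(-5)/[(6)·(4)·(2)] = -5/16
Sum: (-36)·(35/16) + (-192)·(-35/16) + (-564)·(21/16) + (-1248)·(-5/16) = -9

-9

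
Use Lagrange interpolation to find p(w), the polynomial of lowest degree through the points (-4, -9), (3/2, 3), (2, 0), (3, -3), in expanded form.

p(w) = (37/77)w^3 - (173/154)w^2 - (1003/154)w + 1053/77

Build the Lagrange basis polynomials:
L_0(w) = (w - 3/2)(w - 2)(w - 3) / [-231] = -(1/231)w^3 + (13/462)w^2 - (9/154)w + 3/77
L_1(w) = (w + 4)(w - 2)(w - 3) / [33/8] = (8/33)w^3 - (8/33)w^2 - (112/33)w + 64/11
L_2(w) = (w + 4)(w - 3/2)(w - 3) / [-3] = -(1/3)w^3 + (1/6)w^2 + (9/2)w - 6
L_3(w) = (w + 4)(w - 3/2)(w - 2) / [21/2] = (2/21)w^3 + (1/21)w^2 - (22/21)w + 8/7
p(w) = (-9)·L_0 + 3·L_1 + 0·L_2 + (-3)·L_3
  (-9)·L_0(w) = (3/77)w^3 - (39/154)w^2 + (81/154)w - 27/77
  3·L_1(w) = (8/11)w^3 - (8/11)w^2 - (112/11)w + 192/11
  0·L_2(w) = 0
  (-3)·L_3(w) = -(2/7)w^3 - (1/7)w^2 + (22/7)w - 24/7
Adding term by term: (37/77)w^3 - (173/154)w^2 - (1003/154)w + 1053/77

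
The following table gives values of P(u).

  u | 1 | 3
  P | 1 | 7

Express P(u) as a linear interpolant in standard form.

L_0(u) = (u - 3) / [-2] = -(1/2)u + 3/2
L_1(u) = (u - 1) / [2] = (1/2)u - 1/2
P(u) = 1·L_0 + 7·L_1
  1·L_0(u) = -(1/2)u + 3/2
  7·L_1(u) = (7/2)u - 7/2
Adding term by term: 3u - 2

P(u) = 3u - 2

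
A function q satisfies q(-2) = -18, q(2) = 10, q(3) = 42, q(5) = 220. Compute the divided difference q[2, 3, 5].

19

q[2,3] = (42 - 10) / (3 - 2) = 32
q[3,5] = (220 - 42) / (5 - 3) = 89
q[2,3,5] = (89 - 32) / (5 - 2) = 19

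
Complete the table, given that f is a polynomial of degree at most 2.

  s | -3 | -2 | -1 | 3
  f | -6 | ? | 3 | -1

The 3 known values determine f uniquely (degree ≤ 2).
L_0(-2) = (-1)·(-5)/[(-2)·(-6)] = 5/12
L_1(-2) = (1)·(-5)/[(2)·(-4)] = 5/8
L_2(-2) = (1)·(-1)/[(6)·(4)] = -1/24
Sum: (-6)·(5/12) + 3·(5/8) + (-1)·(-1/24) = -7/12

-7/12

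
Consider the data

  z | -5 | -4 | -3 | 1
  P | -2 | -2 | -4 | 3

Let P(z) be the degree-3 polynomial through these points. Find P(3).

Using Newton's divided-difference form:
P[-5,-4] = (-2 - (-2)) / (-4 - (-5)) = 0
P[-4,-3] = (-4 - (-2)) / (-3 - (-4)) = -2
P[-3,1] = (3 - (-4)) / (1 - (-3)) = 7/4
P[-5,-4,-3] = (-2 - 0) / (-3 - (-5)) = -1
P[-4,-3,1] = (7/4 - (-2)) / (1 - (-4)) = 3/4
P[-5,-4,-3,1] = (3/4 - (-1)) / (1 - (-5)) = 7/24
P(3) = -2 + 0·(8) + (-1)·(8)·(7) + (7/24)·(8)·(7)·(6) = 40

40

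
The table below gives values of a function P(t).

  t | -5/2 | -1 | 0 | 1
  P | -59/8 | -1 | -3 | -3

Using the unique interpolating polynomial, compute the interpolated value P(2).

L_0(2) = (3)·(2)·(1)/[(-3/2)·(-5/2)·(-7/2)] = -16/35
L_1(2) = (9/2)·(2)·(1)/[(3/2)·(-1)·(-2)] = 3
L_2(2) = (9/2)·(3)·(1)/[(5/2)·(1)·(-1)] = -27/5
L_3(2) = (9/2)·(3)·(2)/[(7/2)·(2)·(1)] = 27/7
Sum: (-59/8)·(-16/35) + (-1)·(3) + (-3)·(-27/5) + (-3)·(27/7) = 5

5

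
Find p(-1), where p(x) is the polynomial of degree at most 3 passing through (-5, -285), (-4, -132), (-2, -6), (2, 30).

Evaluate each Lagrange basis at x = -1:
L_0(-1) = (3)·(1)·(-3)/[(-1)·(-3)·(-7)] = 3/7
L_1(-1) = (4)·(1)·(-3)/[(1)·(-2)·(-6)] = -1
L_2(-1) = (4)·(3)·(-3)/[(3)·(2)·(-4)] = 3/2
L_3(-1) = (4)·(3)·(1)/[(7)·(6)·(4)] = 1/14
Sum: (-285)·(3/7) + (-132)·(-1) + (-6)·(3/2) + 30·(1/14) = 3

3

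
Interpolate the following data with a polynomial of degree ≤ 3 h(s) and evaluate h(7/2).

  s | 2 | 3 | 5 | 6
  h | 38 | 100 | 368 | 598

587/4

Evaluate each Lagrange basis at s = 7/2:
L_0(7/2) = (1/2)·(-3/2)·(-5/2)/[(-1)·(-3)·(-4)] = -5/32
L_1(7/2) = (3/2)·(-3/2)·(-5/2)/[(1)·(-2)·(-3)] = 15/16
L_2(7/2) = (3/2)·(1/2)·(-5/2)/[(3)·(2)·(-1)] = 5/16
L_3(7/2) = (3/2)·(1/2)·(-3/2)/[(4)·(3)·(1)] = -3/32
Sum: 38·(-5/32) + 100·(15/16) + 368·(5/16) + 598·(-3/32) = 587/4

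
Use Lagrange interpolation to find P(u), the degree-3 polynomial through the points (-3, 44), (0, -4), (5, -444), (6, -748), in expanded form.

P(u) = -3u^3 - 3u^2 + 2u - 4

L_0(u) = u(u - 5)(u - 6) / [-216] = -(1/216)u^3 + (11/216)u^2 - (5/36)u
L_1(u) = (u + 3)(u - 5)(u - 6) / [90] = (1/90)u^3 - (4/45)u^2 - (1/30)u + 1
L_2(u) = (u + 3)u(u - 6) / [-40] = -(1/40)u^3 + (3/40)u^2 + (9/20)u
L_3(u) = (u + 3)u(u - 5) / [54] = (1/54)u^3 - (1/27)u^2 - (5/18)u
P(u) = 44·L_0 + (-4)·L_1 + (-444)·L_2 + (-748)·L_3
  44·L_0(u) = -(11/54)u^3 + (121/54)u^2 - (55/9)u
  (-4)·L_1(u) = -(2/45)u^3 + (16/45)u^2 + (2/15)u - 4
  (-444)·L_2(u) = (111/10)u^3 - (333/10)u^2 - (999/5)u
  (-748)·L_3(u) = -(374/27)u^3 + (748/27)u^2 + (1870/9)u
Adding term by term: -3u^3 - 3u^2 + 2u - 4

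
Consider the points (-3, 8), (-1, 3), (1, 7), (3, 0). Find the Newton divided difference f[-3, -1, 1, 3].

f[-3,-1] = (3 - 8) / (-1 - (-3)) = -5/2
f[-1,1] = (7 - 3) / (1 - (-1)) = 2
f[1,3] = (0 - 7) / (3 - 1) = -7/2
f[-3,-1,1] = (2 - (-5/2)) / (1 - (-3)) = 9/8
f[-1,1,3] = (-7/2 - 2) / (3 - (-1)) = -11/8
f[-3,-1,1,3] = (-11/8 - 9/8) / (3 - (-3)) = -5/12

-5/12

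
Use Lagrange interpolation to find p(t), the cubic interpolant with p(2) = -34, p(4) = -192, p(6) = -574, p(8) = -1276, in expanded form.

Build the Lagrange basis polynomials:
L_0(t) = (t - 4)(t - 6)(t - 8) / [-48] = -(1/48)t^3 + (3/8)t^2 - (13/6)t + 4
L_1(t) = (t - 2)(t - 6)(t - 8) / [16] = (1/16)t^3 - t^2 + (19/4)t - 6
L_2(t) = (t - 2)(t - 4)(t - 8) / [-16] = -(1/16)t^3 + (7/8)t^2 - (7/2)t + 4
L_3(t) = (t - 2)(t - 4)(t - 6) / [48] = (1/48)t^3 - (1/4)t^2 + (11/12)t - 1
p(t) = (-34)·L_0 + (-192)·L_1 + (-574)·L_2 + (-1276)·L_3
  (-34)·L_0(t) = (17/24)t^3 - (51/4)t^2 + (221/3)t - 136
  (-192)·L_1(t) = -12t^3 + 192t^2 - 912t + 1152
  (-574)·L_2(t) = (287/8)t^3 - (2009/4)t^2 + 2009t - 2296
  (-1276)·L_3(t) = -(319/12)t^3 + 319t^2 - (3509/3)t + 1276
Adding term by term: -2t^3 - 4t^2 + t - 4

p(t) = -2t^3 - 4t^2 + t - 4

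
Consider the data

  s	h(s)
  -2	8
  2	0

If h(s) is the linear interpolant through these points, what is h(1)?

Evaluate each Lagrange basis at s = 1:
L_0(1) = (-1)/[(-4)] = 1/4
L_1(1) = (3)/[(4)] = 3/4
Sum: 8·(1/4) + 0 = 2

2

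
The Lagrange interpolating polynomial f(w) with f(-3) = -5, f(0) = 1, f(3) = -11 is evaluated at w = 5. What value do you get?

L_0(5) = (5)·(2)/[(-3)·(-6)] = 5/9
L_1(5) = (8)·(2)/[(3)·(-3)] = -16/9
L_2(5) = (8)·(5)/[(6)·(3)] = 20/9
Sum: (-5)·(5/9) + 1·(-16/9) + (-11)·(20/9) = -29

-29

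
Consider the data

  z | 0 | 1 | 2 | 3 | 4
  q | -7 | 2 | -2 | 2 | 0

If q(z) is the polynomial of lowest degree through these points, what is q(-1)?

-85

Evaluate each Lagrange basis at z = -1:
L_0(-1) = (-2)·(-3)·(-4)·(-5)/[(-1)·(-2)·(-3)·(-4)] = 5
L_1(-1) = (-1)·(-3)·(-4)·(-5)/[(1)·(-1)·(-2)·(-3)] = -10
L_2(-1) = (-1)·(-2)·(-4)·(-5)/[(2)·(1)·(-1)·(-2)] = 10
L_3(-1) = (-1)·(-2)·(-3)·(-5)/[(3)·(2)·(1)·(-1)] = -5
L_4(-1) = (-1)·(-2)·(-3)·(-4)/[(4)·(3)·(2)·(1)] = 1
Sum: (-7)·(5) + 2·(-10) + (-2)·(10) + 2·(-5) + 0 = -85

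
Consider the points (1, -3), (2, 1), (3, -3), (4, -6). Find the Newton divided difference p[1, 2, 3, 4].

p[1,2] = (1 - (-3)) / (2 - 1) = 4
p[2,3] = (-3 - 1) / (3 - 2) = -4
p[3,4] = (-6 - (-3)) / (4 - 3) = -3
p[1,2,3] = (-4 - 4) / (3 - 1) = -4
p[2,3,4] = (-3 - (-4)) / (4 - 2) = 1/2
p[1,2,3,4] = (1/2 - (-4)) / (4 - 1) = 3/2

3/2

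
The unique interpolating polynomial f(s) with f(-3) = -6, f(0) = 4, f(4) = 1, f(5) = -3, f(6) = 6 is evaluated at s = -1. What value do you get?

Evaluate each Lagrange basis at s = -1:
L_0(-1) = (-1)·(-5)·(-6)·(-7)/[(-3)·(-7)·(-8)·(-9)] = 5/36
L_1(-1) = (2)·(-5)·(-6)·(-7)/[(3)·(-4)·(-5)·(-6)] = 7/6
L_2(-1) = (2)·(-1)·(-6)·(-7)/[(7)·(4)·(-1)·(-2)] = -3/2
L_3(-1) = (2)·(-1)·(-5)·(-7)/[(8)·(5)·(1)·(-1)] = 7/4
L_4(-1) = (2)·(-1)·(-5)·(-6)/[(9)·(6)·(2)·(1)] = -5/9
Sum: (-6)·(5/36) + 4·(7/6) + 1·(-3/2) + (-3)·(7/4) + 6·(-5/9) = -25/4

-25/4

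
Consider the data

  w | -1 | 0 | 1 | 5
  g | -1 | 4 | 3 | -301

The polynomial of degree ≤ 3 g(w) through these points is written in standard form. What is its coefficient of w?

4

L_0(w) = w(w - 1)(w - 5) / [-12] = -(1/12)w^3 + (1/2)w^2 - (5/12)w
L_1(w) = (w + 1)(w - 1)(w - 5) / [5] = (1/5)w^3 - w^2 - (1/5)w + 1
L_2(w) = (w + 1)w(w - 5) / [-8] = -(1/8)w^3 + (1/2)w^2 + (5/8)w
L_3(w) = (w + 1)w(w - 1) / [120] = (1/120)w^3 - (1/120)w
g(w) = (-1)·L_0 + 4·L_1 + 3·L_2 + (-301)·L_3
Only the coefficient of w is needed; take it from each L_i and combine:
(-1)·(-5/12) + 4·(-1/5) + 3·(5/8) + (-301)·(-1/120) = 4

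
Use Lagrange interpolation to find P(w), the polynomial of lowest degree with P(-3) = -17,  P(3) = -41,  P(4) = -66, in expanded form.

P(w) = -3w^2 - 4w - 2

Build the Lagrange basis polynomials:
L_0(w) = (w - 3)(w - 4) / [42] = (1/42)w^2 - (1/6)w + 2/7
L_1(w) = (w + 3)(w - 4) / [-6] = -(1/6)w^2 + (1/6)w + 2
L_2(w) = (w + 3)(w - 3) / [7] = (1/7)w^2 - 9/7
P(w) = (-17)·L_0 + (-41)·L_1 + (-66)·L_2
  (-17)·L_0(w) = -(17/42)w^2 + (17/6)w - 34/7
  (-41)·L_1(w) = (41/6)w^2 - (41/6)w - 82
  (-66)·L_2(w) = -(66/7)w^2 + 594/7
Adding term by term: -3w^2 - 4w - 2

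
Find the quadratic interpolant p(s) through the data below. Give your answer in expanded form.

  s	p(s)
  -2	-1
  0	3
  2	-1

p(s) = -s^2 + 3

Build the Lagrange basis polynomials:
L_0(s) = s(s - 2) / [8] = (1/8)s^2 - (1/4)s
L_1(s) = (s + 2)(s - 2) / [-4] = -(1/4)s^2 + 1
L_2(s) = (s + 2)s / [8] = (1/8)s^2 + (1/4)s
p(s) = (-1)·L_0 + 3·L_1 + (-1)·L_2
  (-1)·L_0(s) = -(1/8)s^2 + (1/4)s
  3·L_1(s) = -(3/4)s^2 + 3
  (-1)·L_2(s) = -(1/8)s^2 - (1/4)s
Adding term by term: -s^2 + 3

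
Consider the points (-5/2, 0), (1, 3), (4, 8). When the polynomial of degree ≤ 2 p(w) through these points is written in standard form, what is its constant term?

500/273

Build the Lagrange basis polynomials:
L_0(w) = (w - 1)(w - 4) / [91/4] = (4/91)w^2 - (20/91)w + 16/91
L_1(w) = (w + 5/2)(w - 4) / [-21/2] = -(2/21)w^2 + (1/7)w + 20/21
L_2(w) = (w + 5/2)(w - 1) / [39/2] = (2/39)w^2 + (1/13)w - 5/39
p(w) = 0·L_0 + 3·L_1 + 8·L_2
Only the constant term is needed; take it from each L_i and combine:
0·(16/91) + 3·(20/21) + 8·(-5/39) = 500/273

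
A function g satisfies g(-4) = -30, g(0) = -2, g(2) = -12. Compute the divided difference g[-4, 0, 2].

-2

g[-4,0] = (-2 - (-30)) / (0 - (-4)) = 7
g[0,2] = (-12 - (-2)) / (2 - 0) = -5
g[-4,0,2] = (-5 - 7) / (2 - (-4)) = -2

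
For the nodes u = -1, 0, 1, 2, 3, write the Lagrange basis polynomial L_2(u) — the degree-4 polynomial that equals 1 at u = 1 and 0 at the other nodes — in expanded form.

L_2(u) = (1/4)u^4 - u^3 + (1/4)u^2 + (3/2)u

L_2(u) = (u + 1)u(u - 2)(u - 3) / [(2)·(1)·(-1)·(-2)]
       = (u^4 - 4u^3 + u^2 + 6u) / (4)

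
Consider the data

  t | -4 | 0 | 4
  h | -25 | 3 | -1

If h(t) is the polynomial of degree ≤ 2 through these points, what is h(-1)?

-1

L_0(-1) = (-1)·(-5)/[(-4)·(-8)] = 5/32
L_1(-1) = (3)·(-5)/[(4)·(-4)] = 15/16
L_2(-1) = (3)·(-1)/[(8)·(4)] = -3/32
Sum: (-25)·(5/32) + 3·(15/16) + (-1)·(-3/32) = -1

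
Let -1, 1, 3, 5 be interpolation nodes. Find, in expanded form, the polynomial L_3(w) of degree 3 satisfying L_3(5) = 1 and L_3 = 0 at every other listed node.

L_3(w) = (1/48)w^3 - (1/16)w^2 - (1/48)w + 1/16

L_3(w) = (w + 1)(w - 1)(w - 3) / [(6)·(4)·(2)]
       = (w^3 - 3w^2 - w + 3) / (48)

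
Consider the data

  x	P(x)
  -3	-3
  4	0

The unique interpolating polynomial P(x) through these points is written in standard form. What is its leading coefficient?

The leading coefficient equals the top divided difference P[-3,4].
P[-3,4] = (0 - (-3)) / (4 - (-3)) = 3/7

3/7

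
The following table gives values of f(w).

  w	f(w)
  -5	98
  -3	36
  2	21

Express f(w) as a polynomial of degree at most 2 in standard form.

f(w) = 4w^2 + w + 3

Newton's divided differences:
f[-5,-3] = (36 - 98) / (-3 - (-5)) = -31
f[-3,2] = (21 - 36) / (2 - (-3)) = -3
f[-5,-3,2] = (-3 - (-31)) / (2 - (-5)) = 4
f(w) = 98 + (-31)·(w + 5) + 4·(w + 5)(w + 3)
Expanding: f(w) = 4w^2 + w + 3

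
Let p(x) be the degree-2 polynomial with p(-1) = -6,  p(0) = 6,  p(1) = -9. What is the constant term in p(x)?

6

Build the Lagrange basis polynomials:
L_0(x) = x(x - 1) / [2] = (1/2)x^2 - (1/2)x
L_1(x) = (x + 1)(x - 1) / [-1] = -x^2 + 1
L_2(x) = (x + 1)x / [2] = (1/2)x^2 + (1/2)x
p(x) = (-6)·L_0 + 6·L_1 + (-9)·L_2
Only the constant term is needed; take it from each L_i and combine:
(-6)·(0) + 6·(1) + (-9)·(0) = 6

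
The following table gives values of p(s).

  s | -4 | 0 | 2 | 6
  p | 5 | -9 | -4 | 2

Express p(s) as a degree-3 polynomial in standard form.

p(s) = -(7/60)s^3 + (23/30)s^2 + (43/30)s - 9

Build the Lagrange basis polynomials:
L_0(s) = s(s - 2)(s - 6) / [-240] = -(1/240)s^3 + (1/30)s^2 - (1/20)s
L_1(s) = (s + 4)(s - 2)(s - 6) / [48] = (1/48)s^3 - (1/12)s^2 - (5/12)s + 1
L_2(s) = (s + 4)s(s - 6) / [-48] = -(1/48)s^3 + (1/24)s^2 + (1/2)s
L_3(s) = (s + 4)s(s - 2) / [240] = (1/240)s^3 + (1/120)s^2 - (1/30)s
p(s) = 5·L_0 + (-9)·L_1 + (-4)·L_2 + 2·L_3
  5·L_0(s) = -(1/48)s^3 + (1/6)s^2 - (1/4)s
  (-9)·L_1(s) = -(3/16)s^3 + (3/4)s^2 + (15/4)s - 9
  (-4)·L_2(s) = (1/12)s^3 - (1/6)s^2 - 2s
  2·L_3(s) = (1/120)s^3 + (1/60)s^2 - (1/15)s
Adding term by term: -(7/60)s^3 + (23/30)s^2 + (43/30)s - 9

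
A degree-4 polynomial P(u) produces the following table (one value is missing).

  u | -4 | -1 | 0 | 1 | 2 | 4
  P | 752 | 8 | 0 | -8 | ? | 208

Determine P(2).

The 5 known values determine P uniquely (degree ≤ 4).
L_0(2) = (3)·(2)·(1)·(-2)/[(-3)·(-4)·(-5)·(-8)] = -1/40
L_1(2) = (6)·(2)·(1)·(-2)/[(3)·(-1)·(-2)·(-5)] = 4/5
L_2(2) = (6)·(3)·(1)·(-2)/[(4)·(1)·(-1)·(-4)] = -9/4
L_3(2) = (6)·(3)·(2)·(-2)/[(5)·(2)·(1)·(-3)] = 12/5
L_4(2) = (6)·(3)·(2)·(1)/[(8)·(5)·(4)·(3)] = 3/40
Sum: 752·(-1/40) + 8·(4/5) + 0 + (-8)·(12/5) + 208·(3/40) = -16

-16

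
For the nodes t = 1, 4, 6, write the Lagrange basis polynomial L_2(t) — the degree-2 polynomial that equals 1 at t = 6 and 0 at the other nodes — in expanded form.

L_2(t) = (t - 1)(t - 4) / [(5)·(2)]
       = (t^2 - 5t + 4) / (10)

L_2(t) = (1/10)t^2 - (1/2)t + 2/5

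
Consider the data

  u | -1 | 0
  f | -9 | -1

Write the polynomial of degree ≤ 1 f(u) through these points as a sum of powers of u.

f(u) = 8u - 1

Build the Lagrange basis polynomials:
L_0(u) = u / [-1] = -u
L_1(u) = (u + 1) / [1] = u + 1
f(u) = (-9)·L_0 + (-1)·L_1
  (-9)·L_0(u) = 9u
  (-1)·L_1(u) = -u - 1
Adding term by term: 8u - 1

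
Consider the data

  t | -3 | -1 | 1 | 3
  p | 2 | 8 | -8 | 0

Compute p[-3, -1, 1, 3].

p[-3,-1] = (8 - 2) / (-1 - (-3)) = 3
p[-1,1] = (-8 - 8) / (1 - (-1)) = -8
p[1,3] = (0 - (-8)) / (3 - 1) = 4
p[-3,-1,1] = (-8 - 3) / (1 - (-3)) = -11/4
p[-1,1,3] = (4 - (-8)) / (3 - (-1)) = 3
p[-3,-1,1,3] = (3 - (-11/4)) / (3 - (-3)) = 23/24

23/24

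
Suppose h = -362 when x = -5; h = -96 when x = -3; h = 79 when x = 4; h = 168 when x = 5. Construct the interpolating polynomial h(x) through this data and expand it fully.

Build the Lagrange basis polynomials:
L_0(x) = (x + 3)(x - 4)(x - 5) / [-180] = -(1/180)x^3 + (1/30)x^2 + (7/180)x - 1/3
L_1(x) = (x + 5)(x - 4)(x - 5) / [112] = (1/112)x^3 - (1/28)x^2 - (25/112)x + 25/28
L_2(x) = (x + 5)(x + 3)(x - 5) / [-63] = -(1/63)x^3 - (1/21)x^2 + (25/63)x + 25/21
L_3(x) = (x + 5)(x + 3)(x - 4) / [80] = (1/80)x^3 + (1/20)x^2 - (17/80)x - 3/4
h(x) = (-362)·L_0 + (-96)·L_1 + 79·L_2 + 168·L_3
  (-362)·L_0(x) = (181/90)x^3 - (181/15)x^2 - (1267/90)x + 362/3
  (-96)·L_1(x) = -(6/7)x^3 + (24/7)x^2 + (150/7)x - 600/7
  79·L_2(x) = -(79/63)x^3 - (79/21)x^2 + (1975/63)x + 1975/21
  168·L_3(x) = (21/10)x^3 + (42/5)x^2 - (357/10)x - 126
Adding term by term: 2x^3 - 4x^2 + 3x + 3

h(x) = 2x^3 - 4x^2 + 3x + 3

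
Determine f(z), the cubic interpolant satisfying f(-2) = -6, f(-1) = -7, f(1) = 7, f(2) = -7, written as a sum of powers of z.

Build the Lagrange basis polynomials:
L_0(z) = (z + 1)(z - 1)(z - 2) / [-12] = -(1/12)z^3 + (1/6)z^2 + (1/12)z - 1/6
L_1(z) = (z + 2)(z - 1)(z - 2) / [6] = (1/6)z^3 - (1/6)z^2 - (2/3)z + 2/3
L_2(z) = (z + 2)(z + 1)(z - 2) / [-6] = -(1/6)z^3 - (1/6)z^2 + (2/3)z + 2/3
L_3(z) = (z + 2)(z + 1)(z - 1) / [12] = (1/12)z^3 + (1/6)z^2 - (1/12)z - 1/6
f(z) = (-6)·L_0 + (-7)·L_1 + 7·L_2 + (-7)·L_3
  (-6)·L_0(z) = (1/2)z^3 - z^2 - (1/2)z + 1
  (-7)·L_1(z) = -(7/6)z^3 + (7/6)z^2 + (14/3)z - 14/3
  7·L_2(z) = -(7/6)z^3 - (7/6)z^2 + (14/3)z + 14/3
  (-7)·L_3(z) = -(7/12)z^3 - (7/6)z^2 + (7/12)z + 7/6
Adding term by term: -(29/12)z^3 - (13/6)z^2 + (113/12)z + 13/6

f(z) = -(29/12)z^3 - (13/6)z^2 + (113/12)z + 13/6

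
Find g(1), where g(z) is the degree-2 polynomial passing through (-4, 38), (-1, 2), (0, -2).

-2

Evaluate each Lagrange basis at z = 1:
L_0(1) = (2)·(1)/[(-3)·(-4)] = 1/6
L_1(1) = (5)·(1)/[(3)·(-1)] = -5/3
L_2(1) = (5)·(2)/[(4)·(1)] = 5/2
Sum: 38·(1/6) + 2·(-5/3) + (-2)·(5/2) = -2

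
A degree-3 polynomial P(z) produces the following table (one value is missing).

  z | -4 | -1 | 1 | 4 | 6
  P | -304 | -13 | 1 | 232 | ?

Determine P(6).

806

The 4 known values determine P uniquely (degree ≤ 3).
Evaluate each Lagrange basis at z = 6:
L_0(6) = (7)·(5)·(2)/[(-3)·(-5)·(-8)] = -7/12
L_1(6) = (10)·(5)·(2)/[(3)·(-2)·(-5)] = 10/3
L_2(6) = (10)·(7)·(2)/[(5)·(2)·(-3)] = -14/3
L_3(6) = (10)·(7)·(5)/[(8)·(5)·(3)] = 35/12
Sum: (-304)·(-7/12) + (-13)·(10/3) + 1·(-14/3) + 232·(35/12) = 806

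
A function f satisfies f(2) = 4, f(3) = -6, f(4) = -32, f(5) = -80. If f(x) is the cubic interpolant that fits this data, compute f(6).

-156

L_0(6) = (3)·(2)·(1)/[(-1)·(-2)·(-3)] = -1
L_1(6) = (4)·(2)·(1)/[(1)·(-1)·(-2)] = 4
L_2(6) = (4)·(3)·(1)/[(2)·(1)·(-1)] = -6
L_3(6) = (4)·(3)·(2)/[(3)·(2)·(1)] = 4
Sum: 4·(-1) + (-6)·(4) + (-32)·(-6) + (-80)·(4) = -156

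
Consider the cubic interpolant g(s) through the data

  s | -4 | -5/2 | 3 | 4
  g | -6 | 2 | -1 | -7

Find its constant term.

13879/2002

Build the Lagrange basis polynomials:
L_0(s) = (s + 5/2)(s - 3)(s - 4) / [-84] = -(1/84)s^3 + (3/56)s^2 + (11/168)s - 5/14
L_1(s) = (s + 4)(s - 3)(s - 4) / [429/8] = (8/429)s^3 - (8/143)s^2 - (128/429)s + 128/143
L_2(s) = (s + 4)(s + 5/2)(s - 4) / [-77/2] = -(2/77)s^3 - (5/77)s^2 + (32/77)s + 80/77
L_3(s) = (s + 4)(s + 5/2)(s - 3) / [52] = (1/52)s^3 + (7/104)s^2 - (19/104)s - 15/26
g(s) = (-6)·L_0 + 2·L_1 + (-1)·L_2 + (-7)·L_3
Only the constant term is needed; take it from each L_i and combine:
(-6)·(-5/14) + 2·(128/143) + (-1)·(80/77) + (-7)·(-15/26) = 13879/2002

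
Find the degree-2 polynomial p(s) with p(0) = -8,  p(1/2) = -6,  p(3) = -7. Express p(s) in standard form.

p(s) = -(22/15)s^2 + (71/15)s - 8

Newton's divided differences:
p[0,1/2] = (-6 - (-8)) / (1/2 - 0) = 4
p[1/2,3] = (-7 - (-6)) / (3 - 1/2) = -2/5
p[0,1/2,3] = (-2/5 - 4) / (3 - 0) = -22/15
p(s) = -8 + 4·s + (-22/15)·s(s - 1/2)
Expanding: p(s) = -(22/15)s^2 + (71/15)s - 8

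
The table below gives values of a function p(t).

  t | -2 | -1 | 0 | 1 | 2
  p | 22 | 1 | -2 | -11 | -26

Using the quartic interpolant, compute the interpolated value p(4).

46

Using Newton's divided-difference form:
p[-2,-1] = (1 - 22) / (-1 - (-2)) = -21
p[-1,0] = (-2 - 1) / (0 - (-1)) = -3
p[0,1] = (-11 - (-2)) / (1 - 0) = -9
p[1,2] = (-26 - (-11)) / (2 - 1) = -15
p[-2,-1,0] = (-3 - (-21)) / (0 - (-2)) = 9
p[-1,0,1] = (-9 - (-3)) / (1 - (-1)) = -3
p[0,1,2] = (-15 - (-9)) / (2 - 0) = -3
p[-2,-1,0,1] = (-3 - 9) / (1 - (-2)) = -4
p[-1,0,1,2] = (-3 - (-3)) / (2 - (-1)) = 0
p[-2,-1,0,1,2] = (0 - (-4)) / (2 - (-2)) = 1
p(4) = 22 + (-21)·(6) + 9·(6)·(5) + (-4)·(6)·(5)·(4) + 1·(6)·(5)·(4)·(3) = 46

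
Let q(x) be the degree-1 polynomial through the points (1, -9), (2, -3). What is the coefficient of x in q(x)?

6

L_0(x) = (x - 2) / [-1] = -x + 2
L_1(x) = (x - 1) / [1] = x - 1
q(x) = (-9)·L_0 + (-3)·L_1
Only the coefficient of x is needed; take it from each L_i and combine:
(-9)·(-1) + (-3)·(1) = 6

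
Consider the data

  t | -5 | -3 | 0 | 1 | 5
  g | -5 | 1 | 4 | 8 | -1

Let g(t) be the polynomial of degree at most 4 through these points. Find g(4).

1171/100

L_0(4) = (7)·(4)·(3)·(-1)/[(-2)·(-5)·(-6)·(-10)] = -7/50
L_1(4) = (9)·(4)·(3)·(-1)/[(2)·(-3)·(-4)·(-8)] = 9/16
L_2(4) = (9)·(7)·(3)·(-1)/[(5)·(3)·(-1)·(-5)] = -63/25
L_3(4) = (9)·(7)·(4)·(-1)/[(6)·(4)·(1)·(-4)] = 21/8
L_4(4) = (9)·(7)·(4)·(3)/[(10)·(8)·(5)·(4)] = 189/400
Sum: (-5)·(-7/50) + 1·(9/16) + 4·(-63/25) + 8·(21/8) + (-1)·(189/400) = 1171/100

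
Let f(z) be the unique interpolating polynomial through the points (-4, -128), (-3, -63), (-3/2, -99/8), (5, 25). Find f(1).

-3

L_0(1) = (4)·(5/2)·(-4)/[(-1)·(-5/2)·(-9)] = 16/9
L_1(1) = (5)·(5/2)·(-4)/[(1)·(-3/2)·(-8)] = -25/6
L_2(1) = (5)·(4)·(-4)/[(5/2)·(3/2)·(-13/2)] = 128/39
L_3(1) = (5)·(4)·(5/2)/[(9)·(8)·(13/2)] = 25/234
Sum: (-128)·(16/9) + (-63)·(-25/6) + (-99/8)·(128/39) + 25·(25/234) = -3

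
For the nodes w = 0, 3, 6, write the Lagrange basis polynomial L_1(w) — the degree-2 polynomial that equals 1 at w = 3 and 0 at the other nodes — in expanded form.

L_1(w) = -(1/9)w^2 + (2/3)w

L_1(w) = w(w - 6) / [(3)·(-3)]
       = (w^2 - 6w) / (-9)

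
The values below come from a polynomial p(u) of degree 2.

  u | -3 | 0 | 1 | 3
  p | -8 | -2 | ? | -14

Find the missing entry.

-4

The 3 known values determine p uniquely (degree ≤ 2).
Evaluate each Lagrange basis at u = 1:
L_0(1) = (1)·(-2)/[(-3)·(-6)] = -1/9
L_1(1) = (4)·(-2)/[(3)·(-3)] = 8/9
L_2(1) = (4)·(1)/[(6)·(3)] = 2/9
Sum: (-8)·(-1/9) + (-2)·(8/9) + (-14)·(2/9) = -4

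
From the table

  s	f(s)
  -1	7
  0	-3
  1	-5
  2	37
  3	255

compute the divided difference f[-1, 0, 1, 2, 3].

4

f[-1,0] = (-3 - 7) / (0 - (-1)) = -10
f[0,1] = (-5 - (-3)) / (1 - 0) = -2
f[1,2] = (37 - (-5)) / (2 - 1) = 42
f[2,3] = (255 - 37) / (3 - 2) = 218
f[-1,0,1] = (-2 - (-10)) / (1 - (-1)) = 4
f[0,1,2] = (42 - (-2)) / (2 - 0) = 22
f[1,2,3] = (218 - 42) / (3 - 1) = 88
f[-1,0,1,2] = (22 - 4) / (2 - (-1)) = 6
f[0,1,2,3] = (88 - 22) / (3 - 0) = 22
f[-1,0,1,2,3] = (22 - 6) / (3 - (-1)) = 4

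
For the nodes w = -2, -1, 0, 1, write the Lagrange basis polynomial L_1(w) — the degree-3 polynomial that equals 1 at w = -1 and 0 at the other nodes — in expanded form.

L_1(w) = (w + 2)w(w - 1) / [(1)·(-1)·(-2)]
       = (w^3 + w^2 - 2w) / (2)

L_1(w) = (1/2)w^3 + (1/2)w^2 - w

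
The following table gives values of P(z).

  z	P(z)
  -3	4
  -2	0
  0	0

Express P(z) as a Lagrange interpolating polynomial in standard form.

P(z) = (4/3)z^2 + (8/3)z

Build the Lagrange basis polynomials:
L_0(z) = (z + 2)z / [3] = (1/3)z^2 + (2/3)z
L_1(z) = (z + 3)z / [-2] = -(1/2)z^2 - (3/2)z
L_2(z) = (z + 3)(z + 2) / [6] = (1/6)z^2 + (5/6)z + 1
P(z) = 4·L_0 + 0·L_1 + 0·L_2
  4·L_0(z) = (4/3)z^2 + (8/3)z
  0·L_1(z) = 0
  0·L_2(z) = 0
Adding term by term: (4/3)z^2 + (8/3)z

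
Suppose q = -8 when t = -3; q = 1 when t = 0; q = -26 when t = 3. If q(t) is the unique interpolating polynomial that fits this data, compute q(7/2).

Evaluate each Lagrange basis at t = 7/2:
L_0(7/2) = (7/2)·(1/2)/[(-3)·(-6)] = 7/72
L_1(7/2) = (13/2)·(1/2)/[(3)·(-3)] = -13/36
L_2(7/2) = (13/2)·(7/2)/[(6)·(3)] = 91/72
Sum: (-8)·(7/72) + 1·(-13/36) + (-26)·(91/72) = -34

-34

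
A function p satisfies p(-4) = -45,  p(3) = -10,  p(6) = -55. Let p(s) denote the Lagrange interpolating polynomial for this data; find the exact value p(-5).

-66

Evaluate each Lagrange basis at s = -5:
L_0(-5) = (-8)·(-11)/[(-7)·(-10)] = 44/35
L_1(-5) = (-1)·(-11)/[(7)·(-3)] = -11/21
L_2(-5) = (-1)·(-8)/[(10)·(3)] = 4/15
Sum: (-45)·(44/35) + (-10)·(-11/21) + (-55)·(4/15) = -66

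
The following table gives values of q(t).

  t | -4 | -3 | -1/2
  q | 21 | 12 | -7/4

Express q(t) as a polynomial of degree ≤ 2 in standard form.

Newton's divided differences:
q[-4,-3] = (12 - 21) / (-3 - (-4)) = -9
q[-3,-1/2] = (-7/4 - 12) / (-1/2 - (-3)) = -11/2
q[-4,-3,-1/2] = (-11/2 - (-9)) / (-1/2 - (-4)) = 1
q(t) = 21 + (-9)·(t + 4) + 1·(t + 4)(t + 3)
Expanding: q(t) = t^2 - 2t - 3

q(t) = t^2 - 2t - 3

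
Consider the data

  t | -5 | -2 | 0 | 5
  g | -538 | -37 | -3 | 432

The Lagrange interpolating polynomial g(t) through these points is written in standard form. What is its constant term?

-3

L_0(t) = (t + 2)t(t - 5) / [-150] = -(1/150)t^3 + (1/50)t^2 + (1/15)t
L_1(t) = (t + 5)t(t - 5) / [42] = (1/42)t^3 - (25/42)t
L_2(t) = (t + 5)(t + 2)(t - 5) / [-50] = -(1/50)t^3 - (1/25)t^2 + (1/2)t + 1
L_3(t) = (t + 5)(t + 2)t / [350] = (1/350)t^3 + (1/50)t^2 + (1/35)t
g(t) = (-538)·L_0 + (-37)·L_1 + (-3)·L_2 + 432·L_3
Only the constant term is needed; take it from each L_i and combine:
(-538)·(0) + (-37)·(0) + (-3)·(1) + 432·(0) = -3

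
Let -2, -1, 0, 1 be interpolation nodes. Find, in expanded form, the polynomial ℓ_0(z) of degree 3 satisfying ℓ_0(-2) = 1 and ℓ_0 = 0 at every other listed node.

ℓ_0(z) = (z + 1)z(z - 1) / [(-1)·(-2)·(-3)]
       = (z^3 - z) / (-6)

ℓ_0(z) = -(1/6)z^3 + (1/6)z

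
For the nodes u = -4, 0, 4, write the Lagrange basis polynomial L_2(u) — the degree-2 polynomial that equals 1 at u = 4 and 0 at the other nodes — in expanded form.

L_2(u) = (1/32)u^2 + (1/8)u

L_2(u) = (u + 4)u / [(8)·(4)]
       = (u^2 + 4u) / (32)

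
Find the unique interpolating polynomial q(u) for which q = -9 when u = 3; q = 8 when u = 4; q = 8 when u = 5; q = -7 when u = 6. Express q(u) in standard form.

q(u) = (1/3)u^3 - (25/2)u^2 + (553/6)u - 182

Newton's divided differences:
q[3,4] = (8 - (-9)) / (4 - 3) = 17
q[4,5] = (8 - 8) / (5 - 4) = 0
q[5,6] = (-7 - 8) / (6 - 5) = -15
q[3,4,5] = (0 - 17) / (5 - 3) = -17/2
q[4,5,6] = (-15 - 0) / (6 - 4) = -15/2
q[3,4,5,6] = (-15/2 - (-17/2)) / (6 - 3) = 1/3
q(u) = -9 + 17·(u - 3) + (-17/2)·(u - 3)(u - 4) + (1/3)·(u - 3)(u - 4)(u - 5)
Expanding: q(u) = (1/3)u^3 - (25/2)u^2 + (553/6)u - 182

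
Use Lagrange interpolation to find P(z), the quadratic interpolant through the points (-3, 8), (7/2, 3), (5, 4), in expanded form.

L_0(z) = (z - 7/2)(z - 5) / [52] = (1/52)z^2 - (17/104)z + 35/104
L_1(z) = (z + 3)(z - 5) / [-39/4] = -(4/39)z^2 + (8/39)z + 20/13
L_2(z) = (z + 3)(z - 7/2) / [12] = (1/12)z^2 - (1/24)z - 7/8
P(z) = 8·L_0 + 3·L_1 + 4·L_2
  8·L_0(z) = (2/13)z^2 - (17/13)z + 35/13
  3·L_1(z) = -(4/13)z^2 + (8/13)z + 60/13
  4·L_2(z) = (1/3)z^2 - (1/6)z - 7/2
Adding term by term: (7/39)z^2 - (67/78)z + 99/26

P(z) = (7/39)z^2 - (67/78)z + 99/26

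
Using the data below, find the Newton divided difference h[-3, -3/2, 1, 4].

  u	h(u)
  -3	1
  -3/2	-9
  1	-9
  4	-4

-15/77

h[-3,-3/2] = (-9 - 1) / (-3/2 - (-3)) = -20/3
h[-3/2,1] = (-9 - (-9)) / (1 - (-3/2)) = 0
h[1,4] = (-4 - (-9)) / (4 - 1) = 5/3
h[-3,-3/2,1] = (0 - (-20/3)) / (1 - (-3)) = 5/3
h[-3/2,1,4] = (5/3 - 0) / (4 - (-3/2)) = 10/33
h[-3,-3/2,1,4] = (10/33 - 5/3) / (4 - (-3)) = -15/77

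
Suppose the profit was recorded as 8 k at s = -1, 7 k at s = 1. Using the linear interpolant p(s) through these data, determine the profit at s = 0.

15/2

Evaluate each Lagrange basis at s = 0:
L_0(0) = (-1)/[(-2)] = 1/2
L_1(0) = (1)/[(2)] = 1/2
Sum: 8·(1/2) + 7·(1/2) = 15/2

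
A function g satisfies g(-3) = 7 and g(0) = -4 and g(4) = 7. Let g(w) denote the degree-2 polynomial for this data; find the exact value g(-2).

3/2

Using Newton's divided-difference form:
g[-3,0] = (-4 - 7) / (0 - (-3)) = -11/3
g[0,4] = (7 - (-4)) / (4 - 0) = 11/4
g[-3,0,4] = (11/4 - (-11/3)) / (4 - (-3)) = 11/12
g(-2) = 7 + (-11/3)·(1) + (11/12)·(1)·(-2) = 3/2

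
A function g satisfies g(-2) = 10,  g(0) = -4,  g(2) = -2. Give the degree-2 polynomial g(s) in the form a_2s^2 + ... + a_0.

g(s) = 2s^2 - 3s - 4

L_0(s) = s(s - 2) / [8] = (1/8)s^2 - (1/4)s
L_1(s) = (s + 2)(s - 2) / [-4] = -(1/4)s^2 + 1
L_2(s) = (s + 2)s / [8] = (1/8)s^2 + (1/4)s
g(s) = 10·L_0 + (-4)·L_1 + (-2)·L_2
  10·L_0(s) = (5/4)s^2 - (5/2)s
  (-4)·L_1(s) = s^2 - 4
  (-2)·L_2(s) = -(1/4)s^2 - (1/2)s
Adding term by term: 2s^2 - 3s - 4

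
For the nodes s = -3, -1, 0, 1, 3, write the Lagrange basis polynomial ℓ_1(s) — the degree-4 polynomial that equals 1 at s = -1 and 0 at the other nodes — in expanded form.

ℓ_1(s) = (s + 3)s(s - 1)(s - 3) / [(2)·(-1)·(-2)·(-4)]
       = (s^4 - s^3 - 9s^2 + 9s) / (-16)

ℓ_1(s) = -(1/16)s^4 + (1/16)s^3 + (9/16)s^2 - (9/16)s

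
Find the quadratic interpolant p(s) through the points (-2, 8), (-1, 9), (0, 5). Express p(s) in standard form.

p(s) = -(5/2)s^2 - (13/2)s + 5

Build the Lagrange basis polynomials:
L_0(s) = (s + 1)s / [2] = (1/2)s^2 + (1/2)s
L_1(s) = (s + 2)s / [-1] = -s^2 - 2s
L_2(s) = (s + 2)(s + 1) / [2] = (1/2)s^2 + (3/2)s + 1
p(s) = 8·L_0 + 9·L_1 + 5·L_2
  8·L_0(s) = 4s^2 + 4s
  9·L_1(s) = -9s^2 - 18s
  5·L_2(s) = (5/2)s^2 + (15/2)s + 5
Adding term by term: -(5/2)s^2 - (13/2)s + 5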